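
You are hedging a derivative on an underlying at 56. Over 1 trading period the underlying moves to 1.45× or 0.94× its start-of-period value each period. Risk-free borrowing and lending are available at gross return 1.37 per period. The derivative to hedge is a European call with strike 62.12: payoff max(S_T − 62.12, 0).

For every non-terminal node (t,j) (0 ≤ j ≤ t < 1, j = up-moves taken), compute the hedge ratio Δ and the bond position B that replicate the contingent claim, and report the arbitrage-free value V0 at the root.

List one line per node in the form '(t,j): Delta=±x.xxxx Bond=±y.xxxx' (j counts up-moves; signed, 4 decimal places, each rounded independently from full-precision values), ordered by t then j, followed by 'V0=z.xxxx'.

(0,0): Delta=0.6681 Bond=-25.6694
V0=11.7424

The replicating-portfolio and risk-neutral prices coincide; use p* = (1.37−0.94)/(1.45−0.94) = 0.8431 for the latter.
Terminal values V(1,·): V(1,0)=0.0000, V(1,1)=19.0800
Node (0,0) S=56.0000: V=(p*·19.0800+(1−p*)·0.0000)/1.37=11.7424; Δ=(19.0800−0.0000)/(81.2000−52.6400)=0.6681; B=V−Δ·S=-25.6694
The time-0 hedge costs 11.7424, which is the no-arbitrage price.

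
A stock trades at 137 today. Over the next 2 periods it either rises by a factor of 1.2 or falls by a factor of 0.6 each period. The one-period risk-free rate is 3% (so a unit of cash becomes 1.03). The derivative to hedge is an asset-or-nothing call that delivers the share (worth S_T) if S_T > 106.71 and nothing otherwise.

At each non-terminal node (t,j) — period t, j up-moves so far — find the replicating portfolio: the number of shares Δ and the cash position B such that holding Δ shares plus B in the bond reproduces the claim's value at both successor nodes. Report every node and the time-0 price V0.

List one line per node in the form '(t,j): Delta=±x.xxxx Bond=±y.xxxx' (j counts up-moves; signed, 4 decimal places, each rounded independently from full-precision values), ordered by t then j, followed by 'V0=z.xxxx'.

(0,0): Delta=1.6699 Bond=-133.2680
(1,0): Delta=0.0000 Bond=0.0000
(1,1): Delta=2.0000 Bond=-191.5340
V0=95.5087

Risk-neutral probability p* = (R−d)/(u−d) = (1.03−0.6)/(1.2−0.6) = 0.7167.
Terminal values V(2,·): V(2,0)=0.0000, V(2,1)=0.0000, V(2,2)=197.2800
(1,0): S=82.2000. Δ = (V_up−V_dn)/(S_up−S_dn) = (0.0000−0.0000)/(98.6400−49.3200) = 0.0000. V = [p*·0.0000 + (1−p*)·0.0000]/1.03 = 0.0000. B = V − Δ·S = 0.0000.
(1,1): S=164.4000. Δ = (V_up−V_dn)/(S_up−S_dn) = (197.2800−0.0000)/(197.2800−98.6400) = 2.0000. V = [p*·197.2800 + (1−p*)·0.0000]/1.03 = 137.2660. B = V − Δ·S = -191.5340.
(0,0): S=137.0000. Δ = (V_up−V_dn)/(S_up−S_dn) = (137.2660−0.0000)/(164.4000−82.2000) = 1.6699. V = [p*·137.2660 + (1−p*)·0.0000]/1.03 = 95.5087. B = V − Δ·S = -133.2680.
The time-0 hedge costs 95.5087, which is the no-arbitrage price.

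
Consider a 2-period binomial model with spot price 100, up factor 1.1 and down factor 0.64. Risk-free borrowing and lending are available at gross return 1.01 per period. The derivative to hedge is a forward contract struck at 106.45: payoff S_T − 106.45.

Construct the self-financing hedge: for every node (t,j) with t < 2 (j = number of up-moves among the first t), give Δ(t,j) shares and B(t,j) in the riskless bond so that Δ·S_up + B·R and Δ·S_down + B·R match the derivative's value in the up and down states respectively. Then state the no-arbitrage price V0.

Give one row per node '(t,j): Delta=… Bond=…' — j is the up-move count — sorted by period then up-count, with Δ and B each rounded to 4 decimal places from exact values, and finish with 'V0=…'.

(0,0): Delta=1.0000 Bond=-104.3525
(1,0): Delta=1.0000 Bond=-105.3960
(1,1): Delta=1.0000 Bond=-105.3960
V0=-4.3525

Since d<R<u, set p* = (R−d)/(u−d) = 0.8043; price each node as the discounted p*-expectation of its children.
At expiry t=2: V(2,0)=-65.4900, V(2,1)=-36.0500, V(2,2)=14.5500
(1,0): S=64.0000. Δ = (V_up−V_dn)/(S_up−S_dn) = (-36.0500−-65.4900)/(70.4000−40.9600) = 1.0000. V = [p*·-36.0500 + (1−p*)·-65.4900]/1.01 = -41.3960. B = V − Δ·S = -105.3960.
(1,1): S=110.0000. Δ = (V_up−V_dn)/(S_up−S_dn) = (14.5500−-36.0500)/(121.0000−70.4000) = 1.0000. V = [p*·14.5500 + (1−p*)·-36.0500]/1.01 = 4.6040. B = V − Δ·S = -105.3960.
(0,0): S=100.0000. Δ = (V_up−V_dn)/(S_up−S_dn) = (4.6040−-41.3960)/(110.0000−64.0000) = 1.0000. V = [p*·4.6040 + (1−p*)·-41.3960]/1.01 = -4.3525. B = V − Δ·S = -104.3525.
Root portfolio cost Δ·100+B reproduces V0=-4.3525.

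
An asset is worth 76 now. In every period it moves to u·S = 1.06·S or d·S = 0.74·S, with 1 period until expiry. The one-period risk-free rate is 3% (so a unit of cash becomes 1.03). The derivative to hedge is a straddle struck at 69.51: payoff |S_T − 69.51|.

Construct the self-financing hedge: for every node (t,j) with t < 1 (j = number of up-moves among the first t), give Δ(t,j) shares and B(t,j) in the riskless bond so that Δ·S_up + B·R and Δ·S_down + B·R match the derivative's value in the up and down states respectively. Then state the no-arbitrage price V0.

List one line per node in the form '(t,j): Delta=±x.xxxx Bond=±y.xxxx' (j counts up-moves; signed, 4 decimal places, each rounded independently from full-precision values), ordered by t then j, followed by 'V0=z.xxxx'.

The replicating-portfolio and risk-neutral prices coincide; use p* = (1.03−0.74)/(1.06−0.74) = 0.9062 for the latter.
Terminal payoffs: V(1,0)=13.2700, V(1,1)=11.0500
(0,0): S=76.0000. Δ = (V_up−V_dn)/(S_up−S_dn) = (11.0500−13.2700)/(80.5600−56.2400) = -0.0913. V = [p*·11.0500 + (1−p*)·13.2700]/1.03 = 10.9302. B = V − Δ·S = 17.8677.
Self-financing check: at every node Δ·S+B equals the discounted successor values.

(0,0): Delta=-0.0913 Bond=17.8677
V0=10.9302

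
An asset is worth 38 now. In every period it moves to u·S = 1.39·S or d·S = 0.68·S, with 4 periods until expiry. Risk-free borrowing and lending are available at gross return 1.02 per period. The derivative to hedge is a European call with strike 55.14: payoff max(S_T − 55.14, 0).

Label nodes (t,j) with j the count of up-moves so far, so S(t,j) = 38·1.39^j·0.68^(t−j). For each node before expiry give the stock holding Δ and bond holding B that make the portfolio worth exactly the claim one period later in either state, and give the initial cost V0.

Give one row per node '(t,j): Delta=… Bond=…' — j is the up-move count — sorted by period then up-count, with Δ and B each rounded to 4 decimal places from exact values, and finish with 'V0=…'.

(0,0): Delta=0.4564 Bond=-10.1164
(1,0): Delta=0.1713 Bond=-2.9505
(1,1): Delta=0.6082 Bond=-18.3371
(2,0): Delta=0.0000 Bond=0.0000
(2,1): Delta=0.2625 Bond=-6.2846
(2,2): Delta=0.7923 Bond=-32.2189
(3,0): Delta=0.0000 Bond=0.0000
(3,1): Delta=0.0000 Bond=0.0000
(3,2): Delta=0.4022 Bond=-13.3863
(3,3): Delta=1.0000 Bond=-54.0588
V0=7.2277

Under the risk-neutral measure, an up-move has probability p* = (R−d)/(u−d) = 0.4789 and values discount at R = 1.02.
At expiry t=4: V(4,0)=0.0000, V(4,1)=0.0000, V(4,2)=0.0000, V(4,3)=14.2564, V(4,4)=86.7144
  t=3,j=0: stock 11.9484 → up 16.6083 (V=0.0000), down 8.1249 (V=0.0000). Price 0.0000; hedge Δ=0.0000, bond B=0.0000.
  t=3,j=1: stock 24.4240 → up 33.9493 (V=0.0000), down 16.6083 (V=0.0000). Price 0.0000; hedge Δ=0.0000, bond B=0.0000.
  t=3,j=2: stock 49.9255 → up 69.3964 (V=14.2564), down 33.9493 (V=0.0000). Price 6.6931; hedge Δ=0.4022, bond B=-13.3863.
  t=3,j=3: stock 102.0535 → up 141.8544 (V=86.7144), down 69.3964 (V=14.2564). Price 47.9947; hedge Δ=1.0000, bond B=-54.0588.
  t=2,j=0: stock 17.5712 → up 24.4240 (V=0.0000), down 11.9484 (V=0.0000). Price 0.0000; hedge Δ=0.0000, bond B=0.0000.
  t=2,j=1: stock 35.9176 → up 49.9255 (V=6.6931), down 24.4240 (V=0.0000). Price 3.1423; hedge Δ=0.2625, bond B=-6.2846.
  t=2,j=2: stock 73.4198 → up 102.0535 (V=47.9947), down 49.9255 (V=6.6931). Price 25.9523; hedge Δ=0.7923, bond B=-32.2189.
  t=1,j=0: stock 25.8400 → up 35.9176 (V=3.1423), down 17.5712 (V=0.0000). Price 1.4753; hedge Δ=0.1713, bond B=-2.9505.
  t=1,j=1: stock 52.8200 → up 73.4198 (V=25.9523), down 35.9176 (V=3.1423). Price 13.7896; hedge Δ=0.6082, bond B=-18.3371.
  t=0,j=0: stock 38.0000 → up 52.8200 (V=13.7896), down 25.8400 (V=1.4753). Price 7.2277; hedge Δ=0.4564, bond B=-10.1164.
Check: Δ(0,0)·S0 + B(0,0) = 7.2277 = V0.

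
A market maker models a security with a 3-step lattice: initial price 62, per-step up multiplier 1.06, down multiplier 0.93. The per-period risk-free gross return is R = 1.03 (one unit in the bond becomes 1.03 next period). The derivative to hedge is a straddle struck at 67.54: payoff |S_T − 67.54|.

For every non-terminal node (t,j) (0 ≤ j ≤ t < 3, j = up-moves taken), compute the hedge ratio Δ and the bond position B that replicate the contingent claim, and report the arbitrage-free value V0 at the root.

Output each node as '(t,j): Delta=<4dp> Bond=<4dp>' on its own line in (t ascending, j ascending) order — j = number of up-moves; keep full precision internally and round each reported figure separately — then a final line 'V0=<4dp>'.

No-arbitrage ⇒ martingale measure with p* = (R−d)/(u−d) = 0.7692.
Terminal values V(3,·): V(3,0)=17.6699, V(3,1)=10.6988, V(3,2)=2.7532, V(3,3)=6.3030
Node (2,0) S=53.6238: V=(p*·10.6988+(1−p*)·17.6699)/1.03=11.9490; Δ=(10.6988−17.6699)/(56.8412−49.8701)=-1.0000; B=V−Δ·S=65.5728
Node (2,1) S=61.1196: V=(p*·2.7532+(1−p*)·10.6988)/1.03=4.4532; Δ=(2.7532−10.6988)/(64.7868−56.8412)=-1.0000; B=V−Δ·S=65.5728
Node (2,2) S=69.6632: V=(p*·6.3030+(1−p*)·2.7532)/1.03=5.3241; Δ=(6.3030−2.7532)/(73.8430−64.7868)=0.3920; B=V−Δ·S=-21.9818
Node (1,0) S=57.6600: V=(p*·4.4532+(1−p*)·11.9490)/1.03=6.0029; Δ=(4.4532−11.9490)/(61.1196−53.6238)=-1.0000; B=V−Δ·S=63.6629
Node (1,1) S=65.7200: V=(p*·5.3241+(1−p*)·4.4532)/1.03=4.9739; Δ=(5.3241−4.4532)/(69.6632−61.1196)=0.1019; B=V−Δ·S=-1.7251
Node (0,0) S=62.0000: V=(p*·4.9739+(1−p*)·6.0029)/1.03=5.0596; Δ=(4.9739−6.0029)/(65.7200−57.6600)=-0.1277; B=V−Δ·S=12.9752
The time-0 hedge costs 5.0596, which is the no-arbitrage price.

(0,0): Delta=-0.1277 Bond=12.9752
(1,0): Delta=-1.0000 Bond=63.6629
(1,1): Delta=0.1019 Bond=-1.7251
(2,0): Delta=-1.0000 Bond=65.5728
(2,1): Delta=-1.0000 Bond=65.5728
(2,2): Delta=0.3920 Bond=-21.9818
V0=5.0596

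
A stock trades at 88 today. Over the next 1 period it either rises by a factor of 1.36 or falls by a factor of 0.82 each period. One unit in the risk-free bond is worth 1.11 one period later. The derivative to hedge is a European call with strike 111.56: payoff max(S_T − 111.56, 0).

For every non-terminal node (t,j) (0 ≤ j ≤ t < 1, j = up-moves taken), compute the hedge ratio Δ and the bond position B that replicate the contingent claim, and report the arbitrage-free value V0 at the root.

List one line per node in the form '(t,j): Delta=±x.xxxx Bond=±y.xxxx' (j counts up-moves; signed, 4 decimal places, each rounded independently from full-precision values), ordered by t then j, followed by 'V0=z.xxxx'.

The replicating-portfolio and risk-neutral prices coincide; use p* = (1.11−0.82)/(1.36−0.82) = 0.5370 for the latter.
Payoff layer (t=1): V(1,0)=0.0000, V(1,1)=8.1200
(0,0): S=88.0000. Δ = (V_up−V_dn)/(S_up−S_dn) = (8.1200−0.0000)/(119.6800−72.1600) = 0.1709. V = [p*·8.1200 + (1−p*)·0.0000]/1.11 = 3.9286. B = V − Δ·S = -11.1084.
Each (Δ,B) replicates both successor values, so the strategy is self-financing and V0 is arbitrage-free.

(0,0): Delta=0.1709 Bond=-11.1084
V0=3.9286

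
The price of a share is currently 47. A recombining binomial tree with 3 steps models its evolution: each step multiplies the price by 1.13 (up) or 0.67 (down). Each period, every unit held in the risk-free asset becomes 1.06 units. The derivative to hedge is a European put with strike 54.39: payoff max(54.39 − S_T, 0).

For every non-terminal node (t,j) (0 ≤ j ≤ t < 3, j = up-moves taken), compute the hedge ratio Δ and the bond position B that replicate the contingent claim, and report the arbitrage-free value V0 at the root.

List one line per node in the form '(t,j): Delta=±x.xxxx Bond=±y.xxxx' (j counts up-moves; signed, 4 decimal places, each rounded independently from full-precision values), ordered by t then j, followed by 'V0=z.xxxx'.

Risk-neutral probability p* = (R−d)/(u−d) = (1.06−0.67)/(1.13−0.67) = 0.8478.
Payoff layer (t=3): V(3,0)=40.2541, V(3,1)=30.5489, V(3,2)=14.1804, V(3,3)=0.0000
(2,0): S=21.0983. Δ = (V_up−V_dn)/(S_up−S_dn) = (30.5489−40.2541)/(23.8411−14.1359) = -1.0000. V = [p*·30.5489 + (1−p*)·40.2541]/1.06 = 30.2130. B = V − Δ·S = 51.3113.
(2,1): S=35.5837. Δ = (V_up−V_dn)/(S_up−S_dn) = (14.1804−30.5489)/(40.2096−23.8411) = -1.0000. V = [p*·14.1804 + (1−p*)·30.5489]/1.06 = 15.7276. B = V − Δ·S = 51.3113.
(2,2): S=60.0143. Δ = (V_up−V_dn)/(S_up−S_dn) = (0.0000−14.1804)/(67.8162−40.2096) = -0.5137. V = [p*·0.0000 + (1−p*)·14.1804]/1.06 = 2.0357. B = V − Δ·S = 32.8627.
(1,0): S=31.4900. Δ = (V_up−V_dn)/(S_up−S_dn) = (15.7276−30.2130)/(35.5837−21.0983) = -1.0000. V = [p*·15.7276 + (1−p*)·30.2130]/1.06 = 16.9169. B = V − Δ·S = 48.4069.
(1,1): S=53.1100. Δ = (V_up−V_dn)/(S_up−S_dn) = (2.0357−15.7276)/(60.0143−35.5837) = -0.5604. V = [p*·2.0357 + (1−p*)·15.7276]/1.06 = 3.8861. B = V − Δ·S = 33.6511.
(0,0): S=47.0000. Δ = (V_up−V_dn)/(S_up−S_dn) = (3.8861−16.9169)/(53.1100−31.4900) = -0.6027. V = [p*·3.8861 + (1−p*)·16.9169]/1.06 = 5.5369. B = V − Δ·S = 33.8646.
Root portfolio cost Δ·47+B reproduces V0=5.5369.

(0,0): Delta=-0.6027 Bond=33.8646
(1,0): Delta=-1.0000 Bond=48.4069
(1,1): Delta=-0.5604 Bond=33.6511
(2,0): Delta=-1.0000 Bond=51.3113
(2,1): Delta=-1.0000 Bond=51.3113
(2,2): Delta=-0.5137 Bond=32.8627
V0=5.5369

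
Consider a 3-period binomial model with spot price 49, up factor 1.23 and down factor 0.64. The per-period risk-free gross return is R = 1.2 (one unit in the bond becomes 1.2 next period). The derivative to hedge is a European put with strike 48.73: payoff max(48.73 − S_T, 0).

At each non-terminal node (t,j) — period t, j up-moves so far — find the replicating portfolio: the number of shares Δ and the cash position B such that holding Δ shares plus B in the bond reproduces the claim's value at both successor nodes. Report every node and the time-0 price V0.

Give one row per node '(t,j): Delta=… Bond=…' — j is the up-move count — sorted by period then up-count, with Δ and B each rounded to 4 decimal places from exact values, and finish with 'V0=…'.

No-arbitrage ⇒ martingale measure with p* = (R−d)/(u−d) = 0.9492.
Payoff layer (t=3): V(3,0)=35.8849, V(3,1)=24.0434, V(3,2)=1.2855, V(3,3)=0.0000
  t=2,j=0: stock 20.0704 → up 24.6866 (V=24.0434), down 12.8451 (V=35.8849). Price 20.5379; hedge Δ=-1.0000, bond B=40.6083.
  t=2,j=1: stock 38.5728 → up 47.4445 (V=1.2855), down 24.6866 (V=24.0434). Price 2.0355; hedge Δ=-1.0000, bond B=40.6083.
  t=2,j=2: stock 74.1321 → up 91.1825 (V=0.0000), down 47.4445 (V=1.2855). Price 0.0545; hedge Δ=-0.0294, bond B=2.2332.
  t=1,j=0: stock 31.3600 → up 38.5728 (V=2.0355), down 20.0704 (V=20.5379). Price 2.4803; hedge Δ=-1.0000, bond B=33.8403.
  t=1,j=1: stock 60.2700 → up 74.1321 (V=0.0545), down 38.5728 (V=2.0355). Price 0.1293; hedge Δ=-0.0557, bond B=3.4871.
  t=0,j=0: stock 49.0000 → up 60.2700 (V=0.1293), down 31.3600 (V=2.4803). Price 0.2074; hedge Δ=-0.0813, bond B=4.1920.
Root portfolio cost Δ·49+B reproduces V0=0.2074.

(0,0): Delta=-0.0813 Bond=4.1920
(1,0): Delta=-1.0000 Bond=33.8403
(1,1): Delta=-0.0557 Bond=3.4871
(2,0): Delta=-1.0000 Bond=40.6083
(2,1): Delta=-1.0000 Bond=40.6083
(2,2): Delta=-0.0294 Bond=2.2332
V0=0.2074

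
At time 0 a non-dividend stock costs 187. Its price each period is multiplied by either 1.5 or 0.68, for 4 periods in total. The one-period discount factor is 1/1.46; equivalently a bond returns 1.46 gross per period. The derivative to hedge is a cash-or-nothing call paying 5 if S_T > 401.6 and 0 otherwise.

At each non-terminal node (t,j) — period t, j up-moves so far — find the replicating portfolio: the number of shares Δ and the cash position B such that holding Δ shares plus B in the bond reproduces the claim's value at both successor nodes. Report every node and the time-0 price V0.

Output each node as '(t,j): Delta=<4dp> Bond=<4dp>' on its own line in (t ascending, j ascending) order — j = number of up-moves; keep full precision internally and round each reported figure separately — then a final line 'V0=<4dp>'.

The replicating-portfolio and risk-neutral prices coincide; use p* = (1.46−0.68)/(1.5−0.68) = 0.9512 for the latter.
Terminal values V(4,·): V(4,0)=0.0000, V(4,1)=0.0000, V(4,2)=0.0000, V(4,3)=5.0000, V(4,4)=5.0000
Node (3,0) S=58.7988: V=(p*·0.0000+(1−p*)·0.0000)/1.46=0.0000; Δ=(0.0000−0.0000)/(88.1982−39.9832)=0.0000; B=V−Δ·S=0.0000
Node (3,1) S=129.7032: V=(p*·0.0000+(1−p*)·0.0000)/1.46=0.0000; Δ=(0.0000−0.0000)/(194.5548−88.1982)=0.0000; B=V−Δ·S=0.0000
Node (3,2) S=286.1100: V=(p*·5.0000+(1−p*)·0.0000)/1.46=3.2576; Δ=(5.0000−0.0000)/(429.1650−194.5548)=0.0213; B=V−Δ·S=-2.8400
Node (3,3) S=631.1250: V=(p*·5.0000+(1−p*)·5.0000)/1.46=3.4247; Δ=(5.0000−5.0000)/(946.6875−429.1650)=0.0000; B=V−Δ·S=3.4247
Node (2,0) S=86.4688: V=(p*·0.0000+(1−p*)·0.0000)/1.46=0.0000; Δ=(0.0000−0.0000)/(129.7032−58.7988)=0.0000; B=V−Δ·S=0.0000
Node (2,1) S=190.7400: V=(p*·3.2576+(1−p*)·0.0000)/1.46=2.1224; Δ=(3.2576−0.0000)/(286.1100−129.7032)=0.0208; B=V−Δ·S=-1.8503
Node (2,2) S=420.7500: V=(p*·3.4247+(1−p*)·3.2576)/1.46=2.3401; Δ=(3.4247−3.2576)/(631.1250−286.1100)=0.0005; B=V−Δ·S=2.1363
Node (1,0) S=127.1600: V=(p*·2.1224+(1−p*)·0.0000)/1.46=1.3828; Δ=(2.1224−0.0000)/(190.7400−86.4688)=0.0204; B=V−Δ·S=-1.2055
Node (1,1) S=280.5000: V=(p*·2.3401+(1−p*)·2.1224)/1.46=1.5955; Δ=(2.3401−2.1224)/(420.7500−190.7400)=0.0009; B=V−Δ·S=1.3301
Node (0,0) S=187.0000: V=(p*·1.5955+(1−p*)·1.3828)/1.46=1.0857; Δ=(1.5955−1.3828)/(280.5000−127.1600)=0.0014; B=V−Δ·S=0.8263
Self-financing check: at every node Δ·S+B equals the discounted successor values.

(0,0): Delta=0.0014 Bond=0.8263
(1,0): Delta=0.0204 Bond=-1.2055
(1,1): Delta=0.0009 Bond=1.3301
(2,0): Delta=0.0000 Bond=0.0000
(2,1): Delta=0.0208 Bond=-1.8503
(2,2): Delta=0.0005 Bond=2.1363
(3,0): Delta=0.0000 Bond=0.0000
(3,1): Delta=0.0000 Bond=0.0000
(3,2): Delta=0.0213 Bond=-2.8400
(3,3): Delta=0.0000 Bond=3.4247
V0=1.0857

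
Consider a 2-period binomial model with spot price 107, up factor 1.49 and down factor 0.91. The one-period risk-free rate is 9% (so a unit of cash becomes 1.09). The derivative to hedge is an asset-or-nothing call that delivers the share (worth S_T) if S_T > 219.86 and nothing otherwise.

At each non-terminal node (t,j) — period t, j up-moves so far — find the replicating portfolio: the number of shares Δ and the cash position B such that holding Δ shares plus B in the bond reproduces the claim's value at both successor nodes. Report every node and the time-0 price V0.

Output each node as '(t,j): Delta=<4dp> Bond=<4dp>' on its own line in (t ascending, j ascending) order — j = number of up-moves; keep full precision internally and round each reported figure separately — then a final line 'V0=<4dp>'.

No-arbitrage ⇒ martingale measure with p* = (R−d)/(u−d) = 0.3103.
Payoff layer (t=2): V(2,0)=0.0000, V(2,1)=0.0000, V(2,2)=237.5507
(1,0): S=97.3700. Δ = (V_up−V_dn)/(S_up−S_dn) = (0.0000−0.0000)/(145.0813−88.6067) = 0.0000. V = [p*·0.0000 + (1−p*)·0.0000]/1.09 = 0.0000. B = V − Δ·S = 0.0000.
(1,1): S=159.4300. Δ = (V_up−V_dn)/(S_up−S_dn) = (237.5507−0.0000)/(237.5507−145.0813) = 2.5690. V = [p*·237.5507 + (1−p*)·0.0000]/1.09 = 67.6354. B = V − Δ·S = -341.9347.
(0,0): S=107.0000. Δ = (V_up−V_dn)/(S_up−S_dn) = (67.6354−0.0000)/(159.4300−97.3700) = 1.0898. V = [p*·67.6354 + (1−p*)·0.0000]/1.09 = 19.2572. B = V − Δ·S = -97.3557.
Root portfolio cost Δ·107+B reproduces V0=19.2572.

(0,0): Delta=1.0898 Bond=-97.3557
(1,0): Delta=0.0000 Bond=0.0000
(1,1): Delta=2.5690 Bond=-341.9347
V0=19.2572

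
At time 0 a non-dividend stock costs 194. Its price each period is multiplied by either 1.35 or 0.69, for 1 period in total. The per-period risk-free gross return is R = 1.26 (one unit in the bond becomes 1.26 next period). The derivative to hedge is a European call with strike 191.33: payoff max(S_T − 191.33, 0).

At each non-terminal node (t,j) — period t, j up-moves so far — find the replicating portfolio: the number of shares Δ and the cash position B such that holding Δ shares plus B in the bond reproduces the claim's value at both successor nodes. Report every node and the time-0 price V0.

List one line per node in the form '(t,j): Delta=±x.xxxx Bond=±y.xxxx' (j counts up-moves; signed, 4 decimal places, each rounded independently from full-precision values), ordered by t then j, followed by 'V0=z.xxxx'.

Risk-neutral probability p* = (R−d)/(u−d) = (1.26−0.69)/(1.35−0.69) = 0.8636.
At expiry t=1: V(1,0)=0.0000, V(1,1)=70.5700
(0,0): S=194.0000. Δ = (V_up−V_dn)/(S_up−S_dn) = (70.5700−0.0000)/(261.9000−133.8600) = 0.5512. V = [p*·70.5700 + (1−p*)·0.0000]/1.26 = 48.3705. B = V − Δ·S = -58.5538.
Root portfolio cost Δ·194+B reproduces V0=48.3705.

(0,0): Delta=0.5512 Bond=-58.5538
V0=48.3705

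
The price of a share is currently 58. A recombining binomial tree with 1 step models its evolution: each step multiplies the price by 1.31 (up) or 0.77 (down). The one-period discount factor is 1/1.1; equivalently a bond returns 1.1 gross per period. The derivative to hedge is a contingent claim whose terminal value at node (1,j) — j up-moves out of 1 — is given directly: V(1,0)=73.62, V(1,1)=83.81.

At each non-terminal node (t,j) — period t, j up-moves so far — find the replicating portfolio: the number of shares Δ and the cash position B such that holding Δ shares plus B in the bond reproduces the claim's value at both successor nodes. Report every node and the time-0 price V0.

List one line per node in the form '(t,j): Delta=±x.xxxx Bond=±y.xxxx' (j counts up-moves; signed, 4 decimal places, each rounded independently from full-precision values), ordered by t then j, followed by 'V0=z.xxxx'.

No-arbitrage ⇒ martingale measure with p* = (R−d)/(u−d) = 0.6111.
At expiry t=1: V(1,0)=73.6200, V(1,1)=83.8100
(0,0): S=58.0000. Δ = (V_up−V_dn)/(S_up−S_dn) = (83.8100−73.6200)/(75.9800−44.6600) = 0.3254. V = [p*·83.8100 + (1−p*)·73.6200]/1.1 = 72.5884. B = V − Δ·S = 53.7180.
Each (Δ,B) replicates both successor values, so the strategy is self-financing and V0 is arbitrage-free.

(0,0): Delta=0.3254 Bond=53.7180
V0=72.5884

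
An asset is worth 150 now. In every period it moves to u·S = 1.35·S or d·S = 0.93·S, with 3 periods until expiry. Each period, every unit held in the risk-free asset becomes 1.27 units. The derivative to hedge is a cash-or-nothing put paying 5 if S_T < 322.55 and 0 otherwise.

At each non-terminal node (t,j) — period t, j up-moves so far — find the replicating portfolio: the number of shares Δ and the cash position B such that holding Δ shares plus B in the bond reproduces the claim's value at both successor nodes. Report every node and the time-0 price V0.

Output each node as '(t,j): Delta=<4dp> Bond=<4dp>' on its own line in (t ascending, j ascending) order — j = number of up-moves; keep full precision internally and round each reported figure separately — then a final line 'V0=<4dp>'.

Risk-neutral probability p* = (R−d)/(u−d) = (1.27−0.93)/(1.35−0.93) = 0.8095.
Payoff layer (t=3): V(3,0)=5.0000, V(3,1)=5.0000, V(3,2)=5.0000, V(3,3)=0.0000
  t=2,j=0: stock 129.7350 → up 175.1423 (V=5.0000), down 120.6536 (V=5.0000). Price 3.9370; hedge Δ=0.0000, bond B=3.9370.
  t=2,j=1: stock 188.3250 → up 254.2388 (V=5.0000), down 175.1423 (V=5.0000). Price 3.9370; hedge Δ=0.0000, bond B=3.9370.
  t=2,j=2: stock 273.3750 → up 369.0563 (V=0.0000), down 254.2388 (V=5.0000). Price 0.7499; hedge Δ=-0.0435, bond B=12.6547.
  t=1,j=0: stock 139.5000 → up 188.3250 (V=3.9370), down 129.7350 (V=3.9370). Price 3.1000; hedge Δ=0.0000, bond B=3.1000.
  t=1,j=1: stock 202.5000 → up 273.3750 (V=0.7499), down 188.3250 (V=3.9370). Price 1.0685; hedge Δ=-0.0375, bond B=8.6568.
  t=0,j=0: stock 150.0000 → up 202.5000 (V=1.0685), down 139.5000 (V=3.1000). Price 1.1460; hedge Δ=-0.0322, bond B=5.9830.
Each (Δ,B) replicates both successor values, so the strategy is self-financing and V0 is arbitrage-free.

(0,0): Delta=-0.0322 Bond=5.9830
(1,0): Delta=0.0000 Bond=3.1000
(1,1): Delta=-0.0375 Bond=8.6568
(2,0): Delta=0.0000 Bond=3.9370
(2,1): Delta=0.0000 Bond=3.9370
(2,2): Delta=-0.0435 Bond=12.6547
V0=1.1460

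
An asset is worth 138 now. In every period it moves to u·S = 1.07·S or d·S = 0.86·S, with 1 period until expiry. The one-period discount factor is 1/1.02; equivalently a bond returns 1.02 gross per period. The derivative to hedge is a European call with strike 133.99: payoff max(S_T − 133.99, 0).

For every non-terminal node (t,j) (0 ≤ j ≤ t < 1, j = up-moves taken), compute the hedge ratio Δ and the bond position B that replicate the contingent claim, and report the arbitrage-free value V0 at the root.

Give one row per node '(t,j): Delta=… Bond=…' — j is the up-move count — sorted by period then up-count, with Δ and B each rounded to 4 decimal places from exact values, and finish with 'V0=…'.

Under the risk-neutral measure, an up-move has probability p* = (R−d)/(u−d) = 0.7619 and values discount at R = 1.02.
At expiry t=1: V(1,0)=0.0000, V(1,1)=13.6700
Node (0,0) S=138.0000: V=(p*·13.6700+(1−p*)·0.0000)/1.02=10.2110; Δ=(13.6700−0.0000)/(147.6600−118.6800)=0.4717; B=V−Δ·S=-54.8842
Self-financing check: at every node Δ·S+B equals the discounted successor values.

(0,0): Delta=0.4717 Bond=-54.8842
V0=10.2110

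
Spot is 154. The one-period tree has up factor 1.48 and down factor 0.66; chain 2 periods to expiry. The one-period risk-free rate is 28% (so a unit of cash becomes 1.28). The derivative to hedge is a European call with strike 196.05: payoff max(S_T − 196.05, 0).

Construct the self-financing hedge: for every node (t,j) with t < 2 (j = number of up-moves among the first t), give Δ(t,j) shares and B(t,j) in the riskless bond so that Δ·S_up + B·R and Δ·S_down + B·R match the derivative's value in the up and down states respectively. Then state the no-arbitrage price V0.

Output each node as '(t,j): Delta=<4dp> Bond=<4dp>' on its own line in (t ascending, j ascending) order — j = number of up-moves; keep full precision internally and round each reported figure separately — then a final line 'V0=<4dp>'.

(0,0): Delta=0.6608 Bond=-52.4738
(1,0): Delta=0.0000 Bond=0.0000
(1,1): Delta=0.7559 Bond=-88.8331
V0=49.2936

Under the risk-neutral measure, an up-move has probability p* = (R−d)/(u−d) = 0.7561 and values discount at R = 1.28.
Payoff layer (t=2): V(2,0)=0.0000, V(2,1)=0.0000, V(2,2)=141.2716
Node (1,0) S=101.6400: V=(p*·0.0000+(1−p*)·0.0000)/1.28=0.0000; Δ=(0.0000−0.0000)/(150.4272−67.0824)=0.0000; B=V−Δ·S=0.0000
Node (1,1) S=227.9200: V=(p*·141.2716+(1−p*)·0.0000)/1.28=83.4493; Δ=(141.2716−0.0000)/(337.3216−150.4272)=0.7559; B=V−Δ·S=-88.8331
Node (0,0) S=154.0000: V=(p*·83.4493+(1−p*)·0.0000)/1.28=49.2936; Δ=(83.4493−0.0000)/(227.9200−101.6400)=0.6608; B=V−Δ·S=-52.4738
Check: Δ(0,0)·S0 + B(0,0) = 49.2936 = V0.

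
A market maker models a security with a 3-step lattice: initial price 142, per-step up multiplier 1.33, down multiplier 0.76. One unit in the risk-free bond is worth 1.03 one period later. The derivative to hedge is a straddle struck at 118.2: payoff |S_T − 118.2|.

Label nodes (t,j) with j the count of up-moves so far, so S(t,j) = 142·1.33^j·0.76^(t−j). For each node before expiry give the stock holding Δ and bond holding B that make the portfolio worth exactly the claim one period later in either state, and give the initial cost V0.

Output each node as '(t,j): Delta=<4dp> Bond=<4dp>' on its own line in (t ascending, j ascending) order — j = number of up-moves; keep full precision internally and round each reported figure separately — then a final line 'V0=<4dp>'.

Risk-neutral probability p* = (R−d)/(u−d) = (1.03−0.76)/(1.33−0.76) = 0.4737.
At expiry t=3: V(3,0)=55.8654, V(3,1)=9.1145, V(3,2)=72.6997, V(3,3)=215.8745
(2,0): S=82.0192. Δ = (V_up−V_dn)/(S_up−S_dn) = (9.1145−55.8654)/(109.0855−62.3346) = -1.0000. V = [p*·9.1145 + (1−p*)·55.8654]/1.03 = 32.7381. B = V − Δ·S = 114.7573.
(2,1): S=143.5336. Δ = (V_up−V_dn)/(S_up−S_dn) = (72.6997−9.1145)/(190.8997−109.0855) = 0.7772. V = [p*·72.6997 + (1−p*)·9.1145]/1.03 = 38.0910. B = V − Δ·S = -73.4620.
(2,2): S=251.1838. Δ = (V_up−V_dn)/(S_up−S_dn) = (215.8745−72.6997)/(334.0745−190.8997) = 1.0000. V = [p*·215.8745 + (1−p*)·72.6997]/1.03 = 136.4265. B = V − Δ·S = -114.7573.
(1,0): S=107.9200. Δ = (V_up−V_dn)/(S_up−S_dn) = (38.0910−32.7381)/(143.5336−82.0192) = 0.0870. V = [p*·38.0910 + (1−p*)·32.7381]/1.03 = 34.2463. B = V − Δ·S = 24.8551.
(1,1): S=188.8600. Δ = (V_up−V_dn)/(S_up−S_dn) = (136.4265−38.0910)/(251.1838−143.5336) = 0.9135. V = [p*·136.4265 + (1−p*)·38.0910]/1.03 = 82.2049. B = V − Δ·S = -90.3135.
(0,0): S=142.0000. Δ = (V_up−V_dn)/(S_up−S_dn) = (82.2049−34.2463)/(188.8600−107.9200) = 0.5925. V = [p*·82.2049 + (1−p*)·34.2463]/1.03 = 55.3044. B = V − Δ·S = -28.8334.
The time-0 hedge costs 55.3044, which is the no-arbitrage price.

(0,0): Delta=0.5925 Bond=-28.8334
(1,0): Delta=0.0870 Bond=24.8551
(1,1): Delta=0.9135 Bond=-90.3135
(2,0): Delta=-1.0000 Bond=114.7573
(2,1): Delta=0.7772 Bond=-73.4620
(2,2): Delta=1.0000 Bond=-114.7573
V0=55.3044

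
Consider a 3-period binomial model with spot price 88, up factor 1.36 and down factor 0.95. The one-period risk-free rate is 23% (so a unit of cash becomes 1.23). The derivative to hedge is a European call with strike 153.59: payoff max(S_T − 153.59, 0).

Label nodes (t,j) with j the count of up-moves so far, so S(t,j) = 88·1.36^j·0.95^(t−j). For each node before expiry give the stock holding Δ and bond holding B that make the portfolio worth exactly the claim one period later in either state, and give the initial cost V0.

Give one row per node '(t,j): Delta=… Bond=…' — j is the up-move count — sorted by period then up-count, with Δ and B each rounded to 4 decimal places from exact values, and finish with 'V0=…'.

(0,0): Delta=0.5784 Bond=-39.0532
(1,0): Delta=0.0168 Bond=-1.0842
(1,1): Delta=0.7606 Bond=-69.8343
(2,0): Delta=0.0000 Bond=0.0000
(2,1): Delta=0.0222 Bond=-1.9527
(2,2): Delta=1.0000 Bond=-124.8699
V0=11.8468

Under the risk-neutral measure, an up-move has probability p* = (R−d)/(u−d) = 0.6829 and values discount at R = 1.23.
Terminal values V(3,·): V(3,0)=0.0000, V(3,1)=0.0000, V(3,2)=1.0366, V(3,3)=67.7701
  t=2,j=0: stock 79.4200 → up 108.0112 (V=0.0000), down 75.4490 (V=0.0000). Price 0.0000; hedge Δ=0.0000, bond B=0.0000.
  t=2,j=1: stock 113.6960 → up 154.6266 (V=1.0366), down 108.0112 (V=0.0000). Price 0.5755; hedge Δ=0.0222, bond B=-1.9527.
  t=2,j=2: stock 162.7648 → up 221.3601 (V=67.7701), down 154.6266 (V=1.0366). Price 37.8949; hedge Δ=1.0000, bond B=-124.8699.
  t=1,j=0: stock 83.6000 → up 113.6960 (V=0.5755), down 79.4200 (V=0.0000). Price 0.3195; hedge Δ=0.0168, bond B=-1.0842.
  t=1,j=1: stock 119.6800 → up 162.7648 (V=37.8949), down 113.6960 (V=0.5755). Price 21.1885; hedge Δ=0.7606, bond B=-69.8343.
  t=0,j=0: stock 88.0000 → up 119.6800 (V=21.1885), down 83.6000 (V=0.3195). Price 11.8468; hedge Δ=0.5784, bond B=-39.0532.
Self-financing check: at every node Δ·S+B equals the discounted successor values.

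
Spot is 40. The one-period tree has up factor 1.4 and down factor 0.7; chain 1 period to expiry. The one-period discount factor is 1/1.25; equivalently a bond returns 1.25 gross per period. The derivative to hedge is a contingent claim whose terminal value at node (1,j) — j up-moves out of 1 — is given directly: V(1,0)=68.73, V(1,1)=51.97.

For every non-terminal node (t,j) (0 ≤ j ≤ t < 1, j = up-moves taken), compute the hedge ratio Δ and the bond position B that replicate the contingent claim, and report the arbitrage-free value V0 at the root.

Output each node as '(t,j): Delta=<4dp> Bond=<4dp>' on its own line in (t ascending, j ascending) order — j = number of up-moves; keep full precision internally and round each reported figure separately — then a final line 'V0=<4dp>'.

Under the risk-neutral measure, an up-move has probability p* = (R−d)/(u−d) = 0.7857 and values discount at R = 1.25.
Terminal payoffs: V(1,0)=68.7300, V(1,1)=51.9700
Node (0,0) S=40.0000: V=(p*·51.9700+(1−p*)·68.7300)/1.25=44.4491; Δ=(51.9700−68.7300)/(56.0000−28.0000)=-0.5986; B=V−Δ·S=68.3920
Each (Δ,B) replicates both successor values, so the strategy is self-financing and V0 is arbitrage-free.

(0,0): Delta=-0.5986 Bond=68.3920
V0=44.4491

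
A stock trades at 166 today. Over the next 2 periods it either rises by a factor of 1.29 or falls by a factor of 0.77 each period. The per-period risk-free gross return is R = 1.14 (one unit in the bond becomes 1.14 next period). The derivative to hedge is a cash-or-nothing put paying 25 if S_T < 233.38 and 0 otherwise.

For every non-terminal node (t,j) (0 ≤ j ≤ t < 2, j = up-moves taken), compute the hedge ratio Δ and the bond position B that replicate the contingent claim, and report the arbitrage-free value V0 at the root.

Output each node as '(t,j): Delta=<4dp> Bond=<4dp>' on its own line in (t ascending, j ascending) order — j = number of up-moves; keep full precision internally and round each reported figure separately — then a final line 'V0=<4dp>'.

(0,0): Delta=-0.1808 Bond=39.5049
(1,0): Delta=0.0000 Bond=21.9298
(1,1): Delta=-0.2245 Bond=54.4028
V0=9.4974

Risk-neutral probability p* = (R−d)/(u−d) = (1.14−0.77)/(1.29−0.77) = 0.7115.
Payoff layer (t=2): V(2,0)=25.0000, V(2,1)=25.0000, V(2,2)=0.0000
(1,0): S=127.8200. Δ = (V_up−V_dn)/(S_up−S_dn) = (25.0000−25.0000)/(164.8878−98.4214) = 0.0000. V = [p*·25.0000 + (1−p*)·25.0000]/1.14 = 21.9298. B = V − Δ·S = 21.9298.
(1,1): S=214.1400. Δ = (V_up−V_dn)/(S_up−S_dn) = (0.0000−25.0000)/(276.2406−164.8878) = -0.2245. V = [p*·0.0000 + (1−p*)·25.0000]/1.14 = 6.3259. B = V − Δ·S = 54.4028.
(0,0): S=166.0000. Δ = (V_up−V_dn)/(S_up−S_dn) = (6.3259−21.9298)/(214.1400−127.8200) = -0.1808. V = [p*·6.3259 + (1−p*)·21.9298]/1.14 = 9.4974. B = V − Δ·S = 39.5049.
Self-financing check: at every node Δ·S+B equals the discounted successor values.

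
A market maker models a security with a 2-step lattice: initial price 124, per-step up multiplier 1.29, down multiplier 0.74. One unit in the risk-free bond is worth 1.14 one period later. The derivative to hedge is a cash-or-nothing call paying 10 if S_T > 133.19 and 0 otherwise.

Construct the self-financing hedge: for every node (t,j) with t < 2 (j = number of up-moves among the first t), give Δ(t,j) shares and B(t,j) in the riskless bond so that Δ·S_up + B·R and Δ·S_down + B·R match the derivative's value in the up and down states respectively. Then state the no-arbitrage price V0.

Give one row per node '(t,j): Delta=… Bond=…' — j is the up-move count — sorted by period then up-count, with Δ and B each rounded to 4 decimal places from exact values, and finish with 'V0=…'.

Risk-neutral probability p* = (R−d)/(u−d) = (1.14−0.74)/(1.29−0.74) = 0.7273.
Payoff layer (t=2): V(2,0)=0.0000, V(2,1)=0.0000, V(2,2)=10.0000
Node (1,0) S=91.7600: V=(p*·0.0000+(1−p*)·0.0000)/1.14=0.0000; Δ=(0.0000−0.0000)/(118.3704−67.9024)=0.0000; B=V−Δ·S=0.0000
Node (1,1) S=159.9600: V=(p*·10.0000+(1−p*)·0.0000)/1.14=6.3796; Δ=(10.0000−0.0000)/(206.3484−118.3704)=0.1137; B=V−Δ·S=-11.8022
Node (0,0) S=124.0000: V=(p*·6.3796+(1−p*)·0.0000)/1.14=4.0699; Δ=(6.3796−0.0000)/(159.9600−91.7600)=0.0935; B=V−Δ·S=-7.5293
The time-0 hedge costs 4.0699, which is the no-arbitrage price.

(0,0): Delta=0.0935 Bond=-7.5293
(1,0): Delta=0.0000 Bond=0.0000
(1,1): Delta=0.1137 Bond=-11.8022
V0=4.0699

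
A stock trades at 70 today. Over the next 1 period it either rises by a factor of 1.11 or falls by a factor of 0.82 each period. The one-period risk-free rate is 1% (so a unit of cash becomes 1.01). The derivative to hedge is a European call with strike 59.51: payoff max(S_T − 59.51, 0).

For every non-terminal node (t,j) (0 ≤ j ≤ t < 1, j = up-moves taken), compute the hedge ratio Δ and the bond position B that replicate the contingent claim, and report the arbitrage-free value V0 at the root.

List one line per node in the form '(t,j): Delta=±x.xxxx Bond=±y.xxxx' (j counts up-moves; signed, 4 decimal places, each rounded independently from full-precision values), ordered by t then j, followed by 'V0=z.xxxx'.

The replicating-portfolio and risk-neutral prices coincide; use p* = (1.01−0.82)/(1.11−0.82) = 0.6552 for the latter.
At expiry t=1: V(1,0)=0.0000, V(1,1)=18.1900
(0,0): S=70.0000. Δ = (V_up−V_dn)/(S_up−S_dn) = (18.1900−0.0000)/(77.7000−57.4000) = 0.8961. V = [p*·18.1900 + (1−p*)·0.0000]/1.01 = 11.7996. B = V − Δ·S = -50.9245.
Root portfolio cost Δ·70+B reproduces V0=11.7996.

(0,0): Delta=0.8961 Bond=-50.9245
V0=11.7996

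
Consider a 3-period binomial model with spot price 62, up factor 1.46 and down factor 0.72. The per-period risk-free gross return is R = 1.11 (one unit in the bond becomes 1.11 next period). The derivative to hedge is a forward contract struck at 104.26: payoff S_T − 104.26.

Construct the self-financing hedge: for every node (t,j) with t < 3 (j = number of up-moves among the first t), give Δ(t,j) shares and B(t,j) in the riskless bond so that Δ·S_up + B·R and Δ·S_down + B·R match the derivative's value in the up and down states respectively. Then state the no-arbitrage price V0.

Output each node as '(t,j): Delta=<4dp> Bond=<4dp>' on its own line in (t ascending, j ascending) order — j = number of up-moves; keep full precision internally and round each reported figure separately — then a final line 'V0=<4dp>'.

Since d<R<u, set p* = (R−d)/(u−d) = 0.5270; price each node as the discounted p*-expectation of its children.
Terminal values V(3,·): V(3,0)=-81.1186, V(3,1)=-57.3344, V(3,2)=-9.1054, V(3,3)=88.6924
  t=2,j=0: stock 32.1408 → up 46.9256 (V=-57.3344), down 23.1414 (V=-81.1186). Price -61.7871; hedge Δ=1.0000, bond B=-93.9279.
  t=2,j=1: stock 65.1744 → up 95.1546 (V=-9.1054), down 46.9256 (V=-57.3344). Price -28.7535; hedge Δ=1.0000, bond B=-93.9279.
  t=2,j=2: stock 132.1592 → up 192.9524 (V=88.6924), down 95.1546 (V=-9.1054). Price 38.2313; hedge Δ=1.0000, bond B=-93.9279.
  t=1,j=0: stock 44.6400 → up 65.1744 (V=-28.7535), down 32.1408 (V=-61.7871). Price -39.9798; hedge Δ=1.0000, bond B=-84.6198.
  t=1,j=1: stock 90.5200 → up 132.1592 (V=38.2313), down 65.1744 (V=-28.7535). Price 5.9002; hedge Δ=1.0000, bond B=-84.6198.
  t=0,j=0: stock 62.0000 → up 90.5200 (V=5.9002), down 44.6400 (V=-39.9798). Price -14.2340; hedge Δ=1.0000, bond B=-76.2340.
The time-0 hedge costs -14.2340, which is the no-arbitrage price.

(0,0): Delta=1.0000 Bond=-76.2340
(1,0): Delta=1.0000 Bond=-84.6198
(1,1): Delta=1.0000 Bond=-84.6198
(2,0): Delta=1.0000 Bond=-93.9279
(2,1): Delta=1.0000 Bond=-93.9279
(2,2): Delta=1.0000 Bond=-93.9279
V0=-14.2340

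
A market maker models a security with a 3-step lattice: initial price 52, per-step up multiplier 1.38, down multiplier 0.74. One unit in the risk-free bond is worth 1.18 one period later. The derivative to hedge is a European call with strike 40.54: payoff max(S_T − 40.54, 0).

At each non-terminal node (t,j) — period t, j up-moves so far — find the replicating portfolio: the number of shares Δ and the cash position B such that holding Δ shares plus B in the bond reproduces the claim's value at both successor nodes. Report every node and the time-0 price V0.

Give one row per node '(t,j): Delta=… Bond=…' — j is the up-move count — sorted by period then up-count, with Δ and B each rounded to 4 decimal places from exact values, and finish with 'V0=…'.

(0,0): Delta=0.9501 Bond=-21.5627
(1,0): Delta=0.7746 Bond=-18.6920
(1,1): Delta=0.9928 Bond=-28.5131
(2,0): Delta=0.0000 Bond=0.0000
(2,1): Delta=0.9634 Bond=-32.0823
(2,2): Delta=1.0000 Bond=-34.3559
V0=27.8402

Risk-neutral probability p* = (R−d)/(u−d) = (1.18−0.74)/(1.38−0.74) = 0.6875.
Terminal values V(3,·): V(3,0)=0.0000, V(3,1)=0.0000, V(3,2)=32.7413, V(3,3)=96.1197
Node (2,0) S=28.4752: V=(p*·0.0000+(1−p*)·0.0000)/1.18=0.0000; Δ=(0.0000−0.0000)/(39.2958−21.0716)=0.0000; B=V−Δ·S=0.0000
Node (2,1) S=53.1024: V=(p*·32.7413+(1−p*)·0.0000)/1.18=19.0760; Δ=(32.7413−0.0000)/(73.2813−39.2958)=0.9634; B=V−Δ·S=-32.0823
Node (2,2) S=99.0288: V=(p*·96.1197+(1−p*)·32.7413)/1.18=64.6729; Δ=(96.1197−32.7413)/(136.6597−73.2813)=1.0000; B=V−Δ·S=-34.3559
Node (1,0) S=38.4800: V=(p*·19.0760+(1−p*)·0.0000)/1.18=11.1142; Δ=(19.0760−0.0000)/(53.1024−28.4752)=0.7746; B=V−Δ·S=-18.6920
Node (1,1) S=71.7600: V=(p*·64.6729+(1−p*)·19.0760)/1.18=42.7321; Δ=(64.6729−19.0760)/(99.0288−53.1024)=0.9928; B=V−Δ·S=-28.5131
Node (0,0) S=52.0000: V=(p*·42.7321+(1−p*)·11.1142)/1.18=27.8402; Δ=(42.7321−11.1142)/(71.7600−38.4800)=0.9501; B=V−Δ·S=-21.5627
Root portfolio cost Δ·52+B reproduces V0=27.8402.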